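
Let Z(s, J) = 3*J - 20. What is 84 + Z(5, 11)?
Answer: 97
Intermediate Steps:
Z(s, J) = -20 + 3*J
84 + Z(5, 11) = 84 + (-20 + 3*11) = 84 + (-20 + 33) = 84 + 13 = 97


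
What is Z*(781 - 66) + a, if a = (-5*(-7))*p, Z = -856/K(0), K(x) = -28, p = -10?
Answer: 150560/7 ≈ 21509.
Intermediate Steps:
Z = 214/7 (Z = -856/(-28) = -856*(-1/28) = 214/7 ≈ 30.571)
a = -350 (a = -5*(-7)*(-10) = 35*(-10) = -350)
Z*(781 - 66) + a = 214*(781 - 66)/7 - 350 = (214/7)*715 - 350 = 153010/7 - 350 = 150560/7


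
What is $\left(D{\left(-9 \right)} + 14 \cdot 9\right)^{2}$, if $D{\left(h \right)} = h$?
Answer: $13689$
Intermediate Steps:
$\left(D{\left(-9 \right)} + 14 \cdot 9\right)^{2} = \left(-9 + 14 \cdot 9\right)^{2} = \left(-9 + 126\right)^{2} = 117^{2} = 13689$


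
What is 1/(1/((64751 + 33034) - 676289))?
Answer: -578504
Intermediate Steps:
1/(1/((64751 + 33034) - 676289)) = 1/(1/(97785 - 676289)) = 1/(1/(-578504)) = 1/(-1/578504) = -578504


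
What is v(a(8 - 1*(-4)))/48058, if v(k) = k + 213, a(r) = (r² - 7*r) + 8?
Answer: 281/48058 ≈ 0.0058471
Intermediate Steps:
a(r) = 8 + r² - 7*r
v(k) = 213 + k
v(a(8 - 1*(-4)))/48058 = (213 + (8 + (8 - 1*(-4))² - 7*(8 - 1*(-4))))/48058 = (213 + (8 + (8 + 4)² - 7*(8 + 4)))*(1/48058) = (213 + (8 + 12² - 7*12))*(1/48058) = (213 + (8 + 144 - 84))*(1/48058) = (213 + 68)*(1/48058) = 281*(1/48058) = 281/48058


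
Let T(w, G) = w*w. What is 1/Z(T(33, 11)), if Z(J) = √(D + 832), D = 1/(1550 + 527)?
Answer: √3589191005/1728065 ≈ 0.034669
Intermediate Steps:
T(w, G) = w²
D = 1/2077 ≈ 0.00048146
Z(J) = √3589191005/2077 (Z(J) = √(1/2077 + 832) = √(1728065/2077) = √3589191005/2077)
1/Z(T(33, 11)) = 1/(√3589191005/2077) = √3589191005/1728065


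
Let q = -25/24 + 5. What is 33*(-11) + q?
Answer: -8617/24 ≈ -359.04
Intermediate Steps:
q = 95/24 (q = -25*1/24 + 5 = -25/24 + 5 = 95/24 ≈ 3.9583)
33*(-11) + q = 33*(-11) + 95/24 = -363 + 95/24 = -8617/24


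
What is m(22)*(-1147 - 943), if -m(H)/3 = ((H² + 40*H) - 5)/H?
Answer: 387315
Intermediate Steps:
m(H) = -3*(-5 + H² + 40*H)/H (m(H) = -3*((H² + 40*H) - 5)/H = -3*(-5 + H² + 40*H)/H)
m(22)*(-1147 - 943) = (-120 - 3*22 + 15/22)*(-1147 - 943) = (-120 - 66 + 15*(1/22))*(-2090) = (-120 - 66 + 15/22)*(-2090) = -4077/22*(-2090) = 387315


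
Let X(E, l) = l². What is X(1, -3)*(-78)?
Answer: -702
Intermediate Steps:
X(1, -3)*(-78) = (-3)²*(-78) = 9*(-78) = -702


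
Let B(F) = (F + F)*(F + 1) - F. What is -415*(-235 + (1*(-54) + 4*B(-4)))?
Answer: 73455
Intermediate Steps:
B(F) = -F + 2*F*(1 + F) (B(F) = (2*F)*(1 + F) - F = 2*F*(1 + F) - F = -F + 2*F*(1 + F))
-415*(-235 + (1*(-54) + 4*B(-4))) = -415*(-235 + (1*(-54) + 4*(-4*(1 + 2*(-4))))) = -415*(-235 + (-54 + 4*(-4*(1 - 8)))) = -415*(-235 + (-54 + 4*(-4*(-7)))) = -415*(-235 + (-54 + 4*28)) = -415*(-235 + (-54 + 112)) = -415*(-235 + 58) = -415*(-177) = 73455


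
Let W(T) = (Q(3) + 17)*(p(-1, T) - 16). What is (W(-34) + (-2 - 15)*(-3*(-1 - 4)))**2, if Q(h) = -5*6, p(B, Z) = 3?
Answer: 7396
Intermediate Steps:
Q(h) = -30
W(T) = 169 (W(T) = (-30 + 17)*(3 - 16) = -13*(-13) = 169)
(W(-34) + (-2 - 15)*(-3*(-1 - 4)))**2 = (169 + (-2 - 15)*(-3*(-1 - 4)))**2 = (169 - (-51)*(-5))**2 = (169 - 17*15)**2 = (169 - 255)**2 = (-86)**2 = 7396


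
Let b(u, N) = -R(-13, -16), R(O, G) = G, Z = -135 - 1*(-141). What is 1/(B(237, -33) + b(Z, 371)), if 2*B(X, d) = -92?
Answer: -1/30 ≈ -0.033333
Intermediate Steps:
B(X, d) = -46 (B(X, d) = (1/2)*(-92) = -46)
Z = 6 (Z = -135 + 141 = 6)
b(u, N) = 16 (b(u, N) = -1*(-16) = 16)
1/(B(237, -33) + b(Z, 371)) = 1/(-46 + 16) = 1/(-30) = -1/30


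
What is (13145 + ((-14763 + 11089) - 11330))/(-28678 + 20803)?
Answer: 1859/7875 ≈ 0.23606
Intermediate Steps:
(13145 + ((-14763 + 11089) - 11330))/(-28678 + 20803) = (13145 + (-3674 - 11330))/(-7875) = (13145 - 15004)*(-1/7875) = -1859*(-1/7875) = 1859/7875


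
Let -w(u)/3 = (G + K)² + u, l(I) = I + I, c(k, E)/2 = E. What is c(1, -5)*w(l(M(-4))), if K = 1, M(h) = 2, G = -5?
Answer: 600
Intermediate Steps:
c(k, E) = 2*E
l(I) = 2*I
w(u) = -48 - 3*u (w(u) = -3*((-5 + 1)² + u) = -3*((-4)² + u) = -3*(16 + u) = -48 - 3*u)
c(1, -5)*w(l(M(-4))) = (2*(-5))*(-48 - 6*2) = -10*(-48 - 3*4) = -10*(-48 - 12) = -10*(-60) = 600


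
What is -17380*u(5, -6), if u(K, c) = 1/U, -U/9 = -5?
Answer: -3476/9 ≈ -386.22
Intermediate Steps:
U = 45 (U = -9*(-5) = 45)
u(K, c) = 1/45
-17380*u(5, -6) = -17380*1/45 = -3476/9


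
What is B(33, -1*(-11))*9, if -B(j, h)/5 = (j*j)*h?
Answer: -539055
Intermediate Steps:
B(j, h) = -5*h*j² (B(j, h) = -5*j*j*h = -5*j²*h = -5*h*j²)
B(33, -1*(-11))*9 = -5*(-1*(-11))*33²*9 = -5*11*1089*9 = -59895*9 = -539055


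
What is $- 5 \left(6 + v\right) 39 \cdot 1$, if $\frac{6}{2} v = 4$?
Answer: $-1430$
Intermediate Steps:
$v = \frac{4}{3}$ ($v = \frac{1}{3} \cdot 4 = \frac{4}{3} \approx 1.3333$)
$- 5 \left(6 + v\right) 39 \cdot 1 = - 5 \left(6 + \frac{4}{3}\right) 39 \cdot 1 = \left(-5\right) \frac{22}{3} \cdot 39 \cdot 1 = \left(- \frac{110}{3}\right) 39 \cdot 1 = \left(-1430\right) 1 = -1430$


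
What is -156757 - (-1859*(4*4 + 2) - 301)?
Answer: -122994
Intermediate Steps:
-156757 - (-1859*(4*4 + 2) - 301) = -156757 - (-1859*(16 + 2) - 301) = -156757 - (-1859*18 - 301) = -156757 - (-143*234 - 301) = -156757 - (-33462 - 301) = -156757 - 1*(-33763) = -156757 + 33763 = -122994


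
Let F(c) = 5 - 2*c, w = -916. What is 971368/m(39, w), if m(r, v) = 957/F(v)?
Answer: 162218456/87 ≈ 1.8646e+6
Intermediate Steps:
m(r, v) = 957/(5 - 2*v)
971368/m(39, w) = 971368/((-957/(-5 + 2*(-916)))) = 971368/((-957/(-5 - 1832))) = 971368/((-957/(-1837))) = 971368/((-957*(-1/1837))) = 971368/(87/167) = 971368*(167/87) = 162218456/87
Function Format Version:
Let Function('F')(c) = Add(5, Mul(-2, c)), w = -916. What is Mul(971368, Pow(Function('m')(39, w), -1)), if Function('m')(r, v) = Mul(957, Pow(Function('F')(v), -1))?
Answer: Rational(162218456, 87) ≈ 1.8646e+6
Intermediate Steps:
Function('m')(r, v) = Mul(957, Pow(Add(5, Mul(-2, v)), -1))
Mul(971368, Pow(Function('m')(39, w), -1)) = Mul(971368, Pow(Mul(-957, Pow(Add(-5, Mul(2, -916)), -1)), -1)) = Mul(971368, Pow(Mul(-957, Pow(Add(-5, -1832), -1)), -1)) = Mul(971368, Pow(Mul(-957, Pow(-1837, -1)), -1)) = Mul(971368, Pow(Mul(-957, Rational(-1, 1837)), -1)) = Mul(971368, Pow(Rational(87, 167), -1)) = Mul(971368, Rational(167, 87)) = Rational(162218456, 87)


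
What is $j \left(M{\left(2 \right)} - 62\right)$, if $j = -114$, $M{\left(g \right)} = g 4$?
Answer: $6156$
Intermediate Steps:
$M{\left(g \right)} = 4 g$
$j \left(M{\left(2 \right)} - 62\right) = - 114 \left(4 \cdot 2 - 62\right) = - 114 \left(8 - 62\right) = \left(-114\right) \left(-54\right) = 6156$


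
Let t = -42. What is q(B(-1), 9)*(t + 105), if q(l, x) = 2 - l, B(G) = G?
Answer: 189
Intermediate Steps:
q(B(-1), 9)*(t + 105) = (2 - 1*(-1))*(-42 + 105) = (2 + 1)*63 = 3*63 = 189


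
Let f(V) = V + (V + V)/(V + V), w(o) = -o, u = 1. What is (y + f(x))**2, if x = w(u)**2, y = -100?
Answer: 9604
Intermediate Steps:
x = 1 (x = (-1*1)**2 = (-1)**2 = 1)
f(V) = 1 + V (f(V) = V + (2*V)/((2*V)) = V + (2*V)*(1/(2*V)) = V + 1 = 1 + V)
(y + f(x))**2 = (-100 + (1 + 1))**2 = (-100 + 2)**2 = (-98)**2 = 9604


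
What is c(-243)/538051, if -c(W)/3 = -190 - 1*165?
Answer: 1065/538051 ≈ 0.0019794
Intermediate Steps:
c(W) = 1065 (c(W) = -3*(-190 - 1*165) = -3*(-190 - 165) = -3*(-355) = 1065)
c(-243)/538051 = 1065/538051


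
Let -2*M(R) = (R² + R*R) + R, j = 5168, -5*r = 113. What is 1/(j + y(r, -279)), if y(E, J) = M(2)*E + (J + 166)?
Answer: 1/5168 ≈ 0.00019350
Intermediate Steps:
r = -113/5 (r = -⅕*113 = -113/5 ≈ -22.600)
M(R) = -R² - R/2 (M(R) = -((R² + R*R) + R)/2 = -((R² + R²) + R)/2 = -(2*R² + R)/2 = -(R + 2*R²)/2 = -R² - R/2)
y(E, J) = 166 + J - 5*E (y(E, J) = (-1*2*(½ + 2))*E + (J + 166) = (-1*2*5/2)*E + (166 + J) = -5*E + (166 + J) = 166 + J - 5*E)
1/(j + y(r, -279)) = 1/(5168 + (166 - 279 - 5*(-113/5))) = 1/(5168 + (166 - 279 + 113)) = 1/(5168 + 0) = 1/5168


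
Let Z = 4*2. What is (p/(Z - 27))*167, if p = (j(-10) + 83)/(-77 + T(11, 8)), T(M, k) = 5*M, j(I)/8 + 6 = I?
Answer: -7515/418 ≈ -17.978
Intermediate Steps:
Z = 8
j(I) = -48 + 8*I
p = 45/22 (p = ((-48 + 8*(-10)) + 83)/(-77 + 5*11) = ((-48 - 80) + 83)/(-77 + 55) = (-128 + 83)/(-22) = -45*(-1/22) = 45/22 ≈ 2.0455)
(p/(Z - 27))*167 = ((45/22)/(8 - 27))*167 = ((45/22)/(-19))*167 = -1/19*45/22*167 = -45/418*167 = -7515/418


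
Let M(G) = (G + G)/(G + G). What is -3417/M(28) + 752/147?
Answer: -501547/147 ≈ -3411.9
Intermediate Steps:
M(G) = 1 (M(G) = (2*G)/((2*G)) = (2*G)*(1/(2*G)) = 1)
-3417/M(28) + 752/147 = -3417/1 + 752/147 = -3417*1 + 752*(1/147) = -3417 + 752/147 = -501547/147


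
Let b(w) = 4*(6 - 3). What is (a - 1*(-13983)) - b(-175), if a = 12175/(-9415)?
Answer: 26304958/1883 ≈ 13970.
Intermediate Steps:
b(w) = 12 (b(w) = 4*3 = 12)
a = -2435/1883 (a = 12175*(-1/9415) = -2435/1883 ≈ -1.2931)
(a - 1*(-13983)) - b(-175) = (-2435/1883 - 1*(-13983)) - 1*12 = (-2435/1883 + 13983) - 12 = 26327554/1883 - 12 = 26304958/1883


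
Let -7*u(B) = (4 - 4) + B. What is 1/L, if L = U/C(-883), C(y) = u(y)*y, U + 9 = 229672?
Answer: -779689/1607641 ≈ -0.48499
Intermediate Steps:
U = 229663 (U = -9 + 229672 = 229663)
u(B) = -B/7 (u(B) = -((4 - 4) + B)/7 = -(0 + B)/7 = -B/7)
C(y) = -y**2/7 (C(y) = (-y/7)*y = -y**2/7)
L = -1607641/779689 (L = 229663/((-1/7*(-883)**2)) = 229663/((-1/7*779689)) = 229663/(-779689/7) = 229663*(-7/779689) = -1607641/779689 ≈ -2.0619)
1/L = 1/(-1607641/779689) = -779689/1607641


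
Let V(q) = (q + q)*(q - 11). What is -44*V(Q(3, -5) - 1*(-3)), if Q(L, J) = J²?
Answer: -41888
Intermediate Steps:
V(q) = 2*q*(-11 + q) (V(q) = (2*q)*(-11 + q) = 2*q*(-11 + q))
-44*V(Q(3, -5) - 1*(-3)) = -88*((-5)² - 1*(-3))*(-11 + ((-5)² - 1*(-3))) = -88*(25 + 3)*(-11 + (25 + 3)) = -88*28*(-11 + 28) = -88*28*17 = -44*952 = -41888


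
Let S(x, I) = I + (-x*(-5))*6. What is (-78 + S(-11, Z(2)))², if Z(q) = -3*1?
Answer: 168921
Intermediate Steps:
Z(q) = -3
S(x, I) = I + 30*x (S(x, I) = I + (5*x)*6 = I + 30*x)
(-78 + S(-11, Z(2)))² = (-78 + (-3 + 30*(-11)))² = (-78 + (-3 - 330))² = (-78 - 333)² = (-411)² = 168921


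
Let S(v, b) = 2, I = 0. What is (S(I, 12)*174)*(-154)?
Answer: -53592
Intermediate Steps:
(S(I, 12)*174)*(-154) = (2*174)*(-154) = 348*(-154) = -53592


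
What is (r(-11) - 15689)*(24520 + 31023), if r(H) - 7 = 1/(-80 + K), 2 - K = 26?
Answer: -90586689447/104 ≈ -8.7103e+8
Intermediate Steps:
K = -24 (K = 2 - 1*26 = 2 - 26 = -24)
r(H) = 727/104 (r(H) = 7 + 1/(-80 - 24) = 7 + 1/(-104) = 7 - 1/104 = 727/104)
(r(-11) - 15689)*(24520 + 31023) = (727/104 - 15689)*(24520 + 31023) = -1630929/104*55543 = -90586689447/104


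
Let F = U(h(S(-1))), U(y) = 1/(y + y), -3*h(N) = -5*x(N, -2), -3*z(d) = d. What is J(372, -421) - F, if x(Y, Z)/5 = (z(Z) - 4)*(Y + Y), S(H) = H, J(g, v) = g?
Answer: 371991/1000 ≈ 371.99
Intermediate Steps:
z(d) = -d/3
x(Y, Z) = 10*Y*(-4 - Z/3) (x(Y, Z) = 5*((-Z/3 - 4)*(Y + Y)) = 5*((-4 - Z/3)*(2*Y)) = 5*(2*Y*(-4 - Z/3)) = 10*Y*(-4 - Z/3))
h(N) = -500*N/9 (h(N) = -(-5)*(-10*N*(12 - 2)/3)/3 = -(-5)*(-10/3*N*10)/3 = -(-5)*(-100*N/3)/3 = -500*N/9)
U(y) = 1/(2*y)
F = 9/1000 (F = 1/(2*((-500/9*(-1)))) = 1/(2*(500/9)) = (½)*(9/500) = 9/1000 ≈ 0.0090000)
J(372, -421) - F = 372 - 1*9/1000 = 372 - 9/1000 = 371991/1000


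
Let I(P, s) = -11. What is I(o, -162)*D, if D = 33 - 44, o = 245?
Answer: 121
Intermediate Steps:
D = -11
I(o, -162)*D = -11*(-11) = 121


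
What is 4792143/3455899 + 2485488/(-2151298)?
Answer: 859866078951/3717334303451 ≈ 0.23131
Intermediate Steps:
4792143/3455899 + 2485488/(-2151298) = 4792143*(1/3455899) + 2485488*(-1/2151298) = 4792143/3455899 - 1242744/1075649 = 859866078951/3717334303451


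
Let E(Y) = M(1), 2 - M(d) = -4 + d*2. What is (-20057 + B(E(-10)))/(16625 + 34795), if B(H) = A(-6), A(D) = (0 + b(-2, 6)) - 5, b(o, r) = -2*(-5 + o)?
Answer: -5012/12855 ≈ -0.38989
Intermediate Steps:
b(o, r) = 10 - 2*o
M(d) = 6 - 2*d (M(d) = 2 - (-4 + d*2) = 2 - (-4 + 2*d) = 2 + (4 - 2*d) = 6 - 2*d)
E(Y) = 4 (E(Y) = 6 - 2*1 = 6 - 2 = 4)
A(D) = 9 (A(D) = (0 + (10 - 2*(-2))) - 5 = (0 + (10 + 4)) - 5 = (0 + 14) - 5 = 14 - 5 = 9)
B(H) = 9
(-20057 + B(E(-10)))/(16625 + 34795) = (-20057 + 9)/(16625 + 34795) = -20048/51420 = -20048*1/51420 = -5012/12855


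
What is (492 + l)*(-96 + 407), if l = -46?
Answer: 138706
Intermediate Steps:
(492 + l)*(-96 + 407) = (492 - 46)*(-96 + 407) = 446*311 = 138706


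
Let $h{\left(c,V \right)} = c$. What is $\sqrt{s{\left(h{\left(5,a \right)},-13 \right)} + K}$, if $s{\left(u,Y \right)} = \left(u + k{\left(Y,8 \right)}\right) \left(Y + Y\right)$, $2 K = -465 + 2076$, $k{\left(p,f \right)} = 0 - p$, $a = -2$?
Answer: $\frac{15 \sqrt{6}}{2} \approx 18.371$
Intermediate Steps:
$k{\left(p,f \right)} = - p$
$K = \frac{1611}{2}$ ($K = \frac{-465 + 2076}{2} = \frac{1}{2} \cdot 1611 = \frac{1611}{2} \approx 805.5$)
$s{\left(u,Y \right)} = 2 Y \left(u - Y\right)$ ($s{\left(u,Y \right)} = \left(u - Y\right) \left(Y + Y\right) = \left(u - Y\right) 2 Y = 2 Y \left(u - Y\right)$)
$\sqrt{s{\left(h{\left(5,a \right)},-13 \right)} + K} = \sqrt{2 \left(-13\right) \left(5 - -13\right) + \frac{1611}{2}} = \sqrt{2 \left(-13\right) \left(5 + 13\right) + \frac{1611}{2}} = \sqrt{2 \left(-13\right) 18 + \frac{1611}{2}} = \sqrt{-468 + \frac{1611}{2}} = \sqrt{\frac{675}{2}} = \frac{15 \sqrt{6}}{2}$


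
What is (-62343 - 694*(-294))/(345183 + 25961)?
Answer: 141693/371144 ≈ 0.38177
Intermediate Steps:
(-62343 - 694*(-294))/(345183 + 25961) = (-62343 + 204036)/371144 = 141693*(1/371144) = 141693/371144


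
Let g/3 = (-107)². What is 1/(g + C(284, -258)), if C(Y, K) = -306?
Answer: 1/34041 ≈ 2.9376e-5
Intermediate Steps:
g = 34347 (g = 3*(-107)² = 3*11449 = 34347)
1/(g + C(284, -258)) = 1/(34347 - 306) = 1/34041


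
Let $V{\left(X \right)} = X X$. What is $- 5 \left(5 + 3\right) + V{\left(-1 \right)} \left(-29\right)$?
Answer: $-69$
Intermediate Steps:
$V{\left(X \right)} = X^{2}$
$- 5 \left(5 + 3\right) + V{\left(-1 \right)} \left(-29\right) = - 5 \left(5 + 3\right) + \left(-1\right)^{2} \left(-29\right) = \left(-5\right) 8 + 1 \left(-29\right) = -40 - 29 = -69$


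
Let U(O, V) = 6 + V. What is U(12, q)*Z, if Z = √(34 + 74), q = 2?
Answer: 48*√3 ≈ 83.138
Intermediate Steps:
Z = 6*√3 (Z = √108 = 6*√3 ≈ 10.392)
U(12, q)*Z = (6 + 2)*(6*√3) = 8*(6*√3) = 48*√3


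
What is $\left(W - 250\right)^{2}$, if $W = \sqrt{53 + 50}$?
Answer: $\left(250 - \sqrt{103}\right)^{2} \approx 57529.0$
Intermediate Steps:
$W = \sqrt{103} \approx 10.149$
$\left(W - 250\right)^{2} = \left(\sqrt{103} - 250\right)^{2} = \left(-250 + \sqrt{103}\right)^{2}$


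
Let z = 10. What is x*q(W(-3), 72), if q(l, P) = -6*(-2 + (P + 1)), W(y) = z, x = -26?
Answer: 11076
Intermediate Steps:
W(y) = 10
q(l, P) = 6 - 6*P (q(l, P) = -6*(-2 + (1 + P)) = -6*(-1 + P) = 6 - 6*P)
x*q(W(-3), 72) = -26*(6 - 6*72) = -26*(6 - 432) = -26*(-426) = 11076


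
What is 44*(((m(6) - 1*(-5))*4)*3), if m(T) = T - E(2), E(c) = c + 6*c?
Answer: -1584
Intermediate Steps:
E(c) = 7*c
m(T) = -14 + T (m(T) = T - 7*2 = T - 1*14 = T - 14 = -14 + T)
44*(((m(6) - 1*(-5))*4)*3) = 44*((((-14 + 6) - 1*(-5))*4)*3) = 44*(((-8 + 5)*4)*3) = 44*(-3*4*3) = 44*(-12*3) = 44*(-36) = -1584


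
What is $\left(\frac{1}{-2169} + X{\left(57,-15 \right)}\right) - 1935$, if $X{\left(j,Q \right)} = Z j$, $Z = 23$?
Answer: $- \frac{1353457}{2169} \approx -624.0$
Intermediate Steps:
$X{\left(j,Q \right)} = 23 j$
$\left(\frac{1}{-2169} + X{\left(57,-15 \right)}\right) - 1935 = \left(\frac{1}{-2169} + 23 \cdot 57\right) - 1935 = \left(- \frac{1}{2169} + 1311\right) - 1935 = \frac{2843558}{2169} - 1935 = - \frac{1353457}{2169}$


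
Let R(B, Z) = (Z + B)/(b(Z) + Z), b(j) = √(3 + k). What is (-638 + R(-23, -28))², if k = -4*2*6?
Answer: (68188164*√5 + 298985989*I)/(168*√5 + 739*I) ≈ 4.0485e+5 - 525.17*I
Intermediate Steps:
k = -48 (k = -8*6 = -48)
b(j) = 3*I*√5 (b(j) = √(3 - 48) = √(-45) = 3*I*√5)
R(B, Z) = (B + Z)/(Z + 3*I*√5) (R(B, Z) = (Z + B)/(3*I*√5 + Z) = (B + Z)/(Z + 3*I*√5))
(-638 + R(-23, -28))² = (-638 + (-23 - 28)/(-28 + 3*I*√5))² = (-638 - 51/(-28 + 3*I*√5))²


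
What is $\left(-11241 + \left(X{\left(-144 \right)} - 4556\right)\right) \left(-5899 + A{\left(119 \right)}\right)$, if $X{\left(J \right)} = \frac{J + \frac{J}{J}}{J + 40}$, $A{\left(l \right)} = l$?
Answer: $\frac{182597425}{2} \approx 9.1299 \cdot 10^{7}$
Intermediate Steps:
$X{\left(J \right)} = \frac{1 + J}{40 + J}$ ($X{\left(J \right)} = \frac{J + 1}{40 + J} = \frac{1 + J}{40 + J}$)
$\left(-11241 + \left(X{\left(-144 \right)} - 4556\right)\right) \left(-5899 + A{\left(119 \right)}\right) = \left(-11241 - \left(4556 - \frac{1 - 144}{40 - 144}\right)\right) \left(-5899 + 119\right) = \left(-11241 - \left(4556 - \frac{1}{-104} \left(-143\right)\right)\right) \left(-5780\right) = \left(-11241 - \frac{36437}{8}\right) \left(-5780\right) = \left(- \frac{126365}{8}\right) \left(-5780\right) = \frac{182597425}{2}$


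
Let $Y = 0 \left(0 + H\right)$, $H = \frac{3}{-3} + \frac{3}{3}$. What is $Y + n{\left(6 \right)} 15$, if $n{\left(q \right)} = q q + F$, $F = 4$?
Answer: $600$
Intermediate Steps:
$H = 0$ ($H = 3 \left(- \frac{1}{3}\right) + 3 \cdot \frac{1}{3} = -1 + 1 = 0$)
$Y = 0$ ($Y = 0 \left(0 + 0\right) = 0 \cdot 0 = 0$)
$n{\left(q \right)} = 4 + q^{2}$ ($n{\left(q \right)} = q q + 4 = q^{2} + 4 = 4 + q^{2}$)
$Y + n{\left(6 \right)} 15 = 0 + \left(4 + 6^{2}\right) 15 = 0 + \left(4 + 36\right) 15 = 0 + 40 \cdot 15 = 0 + 600 = 600$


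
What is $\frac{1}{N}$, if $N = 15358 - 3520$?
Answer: $\frac{1}{11838} \approx 8.4474 \cdot 10^{-5}$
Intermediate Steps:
$N = 11838$ ($N = 15358 - 3520 = 11838$)
$\frac{1}{N} = \frac{1}{11838}$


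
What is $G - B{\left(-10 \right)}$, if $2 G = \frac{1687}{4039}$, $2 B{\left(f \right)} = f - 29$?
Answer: $\frac{11372}{577} \approx 19.709$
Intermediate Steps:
$B{\left(f \right)} = - \frac{29}{2} + \frac{f}{2}$ ($B{\left(f \right)} = \frac{f - 29}{2} = \frac{-29 + f}{2} = - \frac{29}{2} + \frac{f}{2}$)
$G = \frac{241}{1154}$ ($G = \frac{1687 \cdot \frac{1}{4039}}{2} = \frac{1}{2} \cdot \frac{241}{577} = \frac{241}{1154} \approx 0.20884$)
$G - B{\left(-10 \right)} = \frac{241}{1154} - \left(- \frac{29}{2} + \frac{1}{2} \left(-10\right)\right) = \frac{241}{1154} - \left(- \frac{29}{2} - 5\right) = \frac{241}{1154} - - \frac{39}{2} = \frac{241}{1154} + \frac{39}{2} = \frac{11372}{577}$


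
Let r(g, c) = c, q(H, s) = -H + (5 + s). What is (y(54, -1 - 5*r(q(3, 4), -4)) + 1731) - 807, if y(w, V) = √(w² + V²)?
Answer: 924 + √3277 ≈ 981.25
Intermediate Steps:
q(H, s) = 5 + s - H
y(w, V) = √(V² + w²)
(y(54, -1 - 5*r(q(3, 4), -4)) + 1731) - 807 = (√((-1 - 5*(-4))² + 54²) + 1731) - 807 = (√((-1 + 20)² + 2916) + 1731) - 807 = (√(19² + 2916) + 1731) - 807 = (√(361 + 2916) + 1731) - 807 = (√3277 + 1731) - 807 = (1731 + √3277) - 807 = 924 + √3277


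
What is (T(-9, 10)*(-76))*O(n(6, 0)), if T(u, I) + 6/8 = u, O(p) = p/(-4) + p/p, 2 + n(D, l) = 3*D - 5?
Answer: -5187/4 ≈ -1296.8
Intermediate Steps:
n(D, l) = -7 + 3*D (n(D, l) = -2 + (3*D - 5) = -2 + (-5 + 3*D) = -7 + 3*D)
O(p) = 1 - p/4 (O(p) = p*(-¼) + 1 = -p/4 + 1 = 1 - p/4)
T(u, I) = -¾ + u
(T(-9, 10)*(-76))*O(n(6, 0)) = ((-¾ - 9)*(-76))*(1 - (-7 + 3*6)/4) = (-39/4*(-76))*(1 - (-7 + 18)/4) = 741*(1 - ¼*11) = 741*(1 - 11/4) = 741*(-7/4) = -5187/4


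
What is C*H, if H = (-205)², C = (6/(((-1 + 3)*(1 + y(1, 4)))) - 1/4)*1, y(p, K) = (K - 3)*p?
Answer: 210125/4 ≈ 52531.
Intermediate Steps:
y(p, K) = p*(-3 + K) (y(p, K) = (-3 + K)*p = p*(-3 + K))
C = 5/4 (C = (6/(((-1 + 3)*(1 + 1*(-3 + 4)))) - 1/4)*1 = (6/((2*(1 + 1*1))) - 1*¼)*1 = (6/((2*(1 + 1))) - ¼)*1 = (6/((2*2)) - ¼)*1 = (6/4 - ¼)*1 = (6*(¼) - ¼)*1 = (3/2 - ¼)*1 = (5/4)*1 = 5/4 ≈ 1.2500)
H = 42025
C*H = (5/4)*42025 = 210125/4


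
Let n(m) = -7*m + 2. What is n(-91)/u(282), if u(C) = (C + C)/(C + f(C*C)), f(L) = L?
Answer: 180837/2 ≈ 90419.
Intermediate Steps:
n(m) = 2 - 7*m
u(C) = 2*C/(C + C²) (u(C) = (C + C)/(C + C*C) = (2*C)/(C + C²) = 2*C/(C + C²))
n(-91)/u(282) = (2 - 7*(-91))/((2/(1 + 282))) = (2 + 637)/((2/283)) = 639/((2*(1/283))) = 639/(2/283) = 639*(283/2) = 180837/2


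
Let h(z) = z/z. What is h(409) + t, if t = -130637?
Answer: -130636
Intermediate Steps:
h(z) = 1
h(409) + t = 1 - 130637 = -130636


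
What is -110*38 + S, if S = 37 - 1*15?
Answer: -4158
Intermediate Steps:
S = 22 (S = 37 - 15 = 22)
-110*38 + S = -110*38 + 22 = -4180 + 22 = -4158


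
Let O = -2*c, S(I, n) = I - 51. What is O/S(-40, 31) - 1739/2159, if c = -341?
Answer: -1630687/196469 ≈ -8.3000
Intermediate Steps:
S(I, n) = -51 + I
O = 682 (O = -2*(-341) = 682)
O/S(-40, 31) - 1739/2159 = 682/(-51 - 40) - 1739/2159 = 682/(-91) - 1739*1/2159 = 682*(-1/91) - 1739/2159 = -682/91 - 1739/2159 = -1630687/196469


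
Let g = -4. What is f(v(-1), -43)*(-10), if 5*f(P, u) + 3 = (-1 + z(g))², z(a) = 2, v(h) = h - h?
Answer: 4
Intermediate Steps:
v(h) = 0
f(P, u) = -⅖ (f(P, u) = -⅗ + (-1 + 2)²/5 = -⅗ + (⅕)*1² = -⅗ + (⅕)*1 = -⅗ + ⅕ = -⅖)
f(v(-1), -43)*(-10) = -⅖*(-10) = 4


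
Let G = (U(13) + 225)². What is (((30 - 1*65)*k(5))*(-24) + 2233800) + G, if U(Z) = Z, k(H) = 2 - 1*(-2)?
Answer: 2293804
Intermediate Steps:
k(H) = 4 (k(H) = 2 + 2 = 4)
G = 56644 (G = (13 + 225)² = 238² = 56644)
(((30 - 1*65)*k(5))*(-24) + 2233800) + G = (((30 - 1*65)*4)*(-24) + 2233800) + 56644 = (((30 - 65)*4)*(-24) + 2233800) + 56644 = (-35*4*(-24) + 2233800) + 56644 = (-140*(-24) + 2233800) + 56644 = (3360 + 2233800) + 56644 = 2237160 + 56644 = 2293804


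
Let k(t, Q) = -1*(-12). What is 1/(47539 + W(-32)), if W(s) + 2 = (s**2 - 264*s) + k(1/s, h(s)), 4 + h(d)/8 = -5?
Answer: 1/57021 ≈ 1.7537e-5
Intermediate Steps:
h(d) = -72 (h(d) = -32 + 8*(-5) = -32 - 40 = -72)
k(t, Q) = 12
W(s) = 10 + s**2 - 264*s (W(s) = -2 + ((s**2 - 264*s) + 12) = -2 + (12 + s**2 - 264*s) = 10 + s**2 - 264*s)
1/(47539 + W(-32)) = 1/(47539 + (10 + (-32)**2 - 264*(-32))) = 1/(47539 + (10 + 1024 + 8448)) = 1/(47539 + 9482) = 1/57021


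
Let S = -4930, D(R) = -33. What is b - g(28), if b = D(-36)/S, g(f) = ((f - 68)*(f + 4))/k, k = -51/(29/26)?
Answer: -5381113/192270 ≈ -27.987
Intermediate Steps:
k = -1326/29 (k = -51/(29*(1/26)) = -51/29/26 = -51*26/29 = -1326/29 ≈ -45.724)
g(f) = -29*(-68 + f)*(4 + f)/1326 (g(f) = ((f - 68)*(f + 4))/(-1326/29) = ((-68 + f)*(4 + f))*(-29/1326) = -29*(-68 + f)*(4 + f)/1326)
b = 33/4930 (b = -33/(-4930) = -33*(-1/4930) = 33/4930 ≈ 0.0066937)
b - g(28) = 33/4930 - (232/39 - 29/1326*28**2 + (928/663)*28) = 33/4930 - (232/39 - 29/1326*784 + 25984/663) = 33/4930 - (232/39 - 11368/663 + 25984/663) = 33/4930 - 1*18560/663 = 33/4930 - 18560/663 = -5381113/192270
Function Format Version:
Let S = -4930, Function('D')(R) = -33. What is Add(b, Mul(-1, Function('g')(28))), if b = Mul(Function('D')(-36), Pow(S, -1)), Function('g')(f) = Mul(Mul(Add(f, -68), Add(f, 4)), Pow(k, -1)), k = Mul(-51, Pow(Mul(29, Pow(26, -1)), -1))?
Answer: Rational(-5381113, 192270) ≈ -27.987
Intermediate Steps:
k = Rational(-1326, 29) (k = Mul(-51, Pow(Mul(29, Rational(1, 26)), -1)) = Mul(-51, Pow(Rational(29, 26), -1)) = Mul(-51, Rational(26, 29)) = Rational(-1326, 29) ≈ -45.724)
Function('g')(f) = Mul(Rational(-29, 1326), Add(-68, f), Add(4, f)) (Function('g')(f) = Mul(Mul(Add(f, -68), Add(f, 4)), Pow(Rational(-1326, 29), -1)) = Mul(Mul(Add(-68, f), Add(4, f)), Rational(-29, 1326)) = Mul(Rational(-29, 1326), Add(-68, f), Add(4, f)))
b = Rational(33, 4930) (b = Mul(-33, Pow(-4930, -1)) = Mul(-33, Rational(-1, 4930)) = Rational(33, 4930) ≈ 0.0066937)
Add(b, Mul(-1, Function('g')(28))) = Add(Rational(33, 4930), Mul(-1, Add(Rational(232, 39), Mul(Rational(-29, 1326), Pow(28, 2)), Mul(Rational(928, 663), 28)))) = Add(Rational(33, 4930), Mul(-1, Add(Rational(232, 39), Mul(Rational(-29, 1326), 784), Rational(25984, 663)))) = Add(Rational(33, 4930), Mul(-1, Add(Rational(232, 39), Rational(-11368, 663), Rational(25984, 663)))) = Add(Rational(33, 4930), Mul(-1, Rational(18560, 663))) = Add(Rational(33, 4930), Rational(-18560, 663)) = Rational(-5381113, 192270)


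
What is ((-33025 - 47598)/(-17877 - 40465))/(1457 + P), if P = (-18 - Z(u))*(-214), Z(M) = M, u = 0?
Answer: 80623/309737678 ≈ 0.00026029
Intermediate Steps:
P = 3852 (P = (-18 - 1*0)*(-214) = (-18 + 0)*(-214) = -18*(-214) = 3852)
((-33025 - 47598)/(-17877 - 40465))/(1457 + P) = ((-33025 - 47598)/(-17877 - 40465))/(1457 + 3852) = -80623/(-58342)/5309 = -80623*(-1/58342)*(1/5309) = (80623/58342)*(1/5309) = 80623/309737678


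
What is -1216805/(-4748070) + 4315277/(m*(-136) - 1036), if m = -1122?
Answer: 2067365136397/71959849692 ≈ 28.729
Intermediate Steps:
-1216805/(-4748070) + 4315277/(m*(-136) - 1036) = -1216805/(-4748070) + 4315277/(-1122*(-136) - 1036) = -1216805*(-1/4748070) + 4315277/(152592 - 1036) = 243361/949614 + 4315277/151556 = 2067365136397/71959849692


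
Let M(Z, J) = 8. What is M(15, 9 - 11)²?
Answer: 64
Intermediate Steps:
M(15, 9 - 11)² = 8² = 64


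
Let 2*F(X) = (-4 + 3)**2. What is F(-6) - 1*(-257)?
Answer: 515/2 ≈ 257.50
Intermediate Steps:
F(X) = 1/2 (F(X) = (-4 + 3)**2/2 = (1/2)*(-1)**2 = (1/2)*1 = 1/2)
F(-6) - 1*(-257) = 1/2 - 1*(-257) = 1/2 + 257 = 515/2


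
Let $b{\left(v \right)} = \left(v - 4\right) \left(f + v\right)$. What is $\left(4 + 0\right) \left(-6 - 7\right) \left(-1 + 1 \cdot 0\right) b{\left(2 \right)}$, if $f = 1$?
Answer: $-312$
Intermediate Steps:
$b{\left(v \right)} = \left(1 + v\right) \left(-4 + v\right)$ ($b{\left(v \right)} = \left(v - 4\right) \left(1 + v\right) = \left(-4 + v\right) \left(1 + v\right) = \left(1 + v\right) \left(-4 + v\right)$)
$\left(4 + 0\right) \left(-6 - 7\right) \left(-1 + 1 \cdot 0\right) b{\left(2 \right)} = \left(4 + 0\right) \left(-6 - 7\right) \left(-1 + 1 \cdot 0\right) \left(-4 + 2^{2} - 6\right) = 4 \left(-13\right) \left(-1 + 0\right) \left(-4 + 4 - 6\right) = \left(-52\right) \left(-1\right) \left(-6\right) = 52 \left(-6\right) = -312$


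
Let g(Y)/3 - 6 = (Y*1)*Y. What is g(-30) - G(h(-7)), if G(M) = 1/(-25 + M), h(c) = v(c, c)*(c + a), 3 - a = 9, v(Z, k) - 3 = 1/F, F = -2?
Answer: 312572/115 ≈ 2718.0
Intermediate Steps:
v(Z, k) = 5/2 (v(Z, k) = 3 + 1/(-2) = 3 - ½ = 5/2)
a = -6 (a = 3 - 1*9 = 3 - 9 = -6)
h(c) = -15 + 5*c/2 (h(c) = 5*(c - 6)/2 = 5*(-6 + c)/2 = -15 + 5*c/2)
g(Y) = 18 + 3*Y² (g(Y) = 18 + 3*((Y*1)*Y) = 18 + 3*(Y*Y) = 18 + 3*Y²)
g(-30) - G(h(-7)) = (18 + 3*(-30)²) - 1/(-25 + (-15 + (5/2)*(-7))) = (18 + 3*900) - 1/(-25 + (-15 - 35/2)) = (18 + 2700) - 1/(-25 - 65/2) = 2718 - 1/(-115/2) = 2718 - 1*(-2/115) = 2718 + 2/115 = 312572/115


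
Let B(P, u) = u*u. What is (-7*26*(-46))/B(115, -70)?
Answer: 299/175 ≈ 1.7086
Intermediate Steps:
B(P, u) = u²
(-7*26*(-46))/B(115, -70) = (-7*26*(-46))/((-70)²) = -182*(-46)/4900 = 8372*(1/4900) = 299/175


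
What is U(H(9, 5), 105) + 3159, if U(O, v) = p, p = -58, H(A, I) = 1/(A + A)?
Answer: 3101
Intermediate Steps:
H(A, I) = 1/(2*A)
U(O, v) = -58
U(H(9, 5), 105) + 3159 = -58 + 3159 = 3101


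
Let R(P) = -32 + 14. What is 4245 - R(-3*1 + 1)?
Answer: 4263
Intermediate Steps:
R(P) = -18
4245 - R(-3*1 + 1) = 4245 - 1*(-18) = 4245 + 18 = 4263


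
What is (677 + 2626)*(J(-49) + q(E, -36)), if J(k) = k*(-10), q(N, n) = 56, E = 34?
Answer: 1803438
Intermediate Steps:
J(k) = -10*k
(677 + 2626)*(J(-49) + q(E, -36)) = (677 + 2626)*(-10*(-49) + 56) = 3303*(490 + 56) = 3303*546 = 1803438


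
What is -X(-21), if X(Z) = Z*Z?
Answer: -441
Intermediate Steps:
X(Z) = Z²
-X(-21) = -1*(-21)² = -1*441 = -441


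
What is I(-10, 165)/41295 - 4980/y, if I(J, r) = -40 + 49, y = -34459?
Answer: 68653077/474328135 ≈ 0.14474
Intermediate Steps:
I(J, r) = 9
I(-10, 165)/41295 - 4980/y = 9/41295 - 4980/(-34459) = 9*(1/41295) - 4980*(-1/34459) = 3/13765 + 4980/34459 = 68653077/474328135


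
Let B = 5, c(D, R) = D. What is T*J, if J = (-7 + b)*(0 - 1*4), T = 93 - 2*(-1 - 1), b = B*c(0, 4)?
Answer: 2716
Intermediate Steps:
b = 0 (b = 5*0 = 0)
T = 97 (T = 93 - 2*(-2) = 93 + 4 = 97)
J = 28 (J = (-7 + 0)*(0 - 1*4) = -7*(0 - 4) = -7*(-4) = 28)
T*J = 97*28 = 2716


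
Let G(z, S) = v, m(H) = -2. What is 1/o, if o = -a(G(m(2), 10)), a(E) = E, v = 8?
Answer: -⅛ ≈ -0.12500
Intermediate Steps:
G(z, S) = 8
o = -8 (o = -1*8 = -8)
1/o = 1/(-8) = -⅛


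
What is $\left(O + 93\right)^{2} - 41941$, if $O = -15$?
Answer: $-35857$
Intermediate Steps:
$\left(O + 93\right)^{2} - 41941 = \left(-15 + 93\right)^{2} - 41941 = 78^{2} - 41941 = 6084 - 41941 = -35857$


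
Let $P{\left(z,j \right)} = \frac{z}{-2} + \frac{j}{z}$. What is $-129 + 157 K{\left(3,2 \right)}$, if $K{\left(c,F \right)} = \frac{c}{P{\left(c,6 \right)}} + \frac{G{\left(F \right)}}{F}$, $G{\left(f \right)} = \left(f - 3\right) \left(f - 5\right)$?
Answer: $\frac{2097}{2} \approx 1048.5$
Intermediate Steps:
$P{\left(z,j \right)} = - \frac{z}{2} + \frac{j}{z}$ ($P{\left(z,j \right)} = z \left(- \frac{1}{2}\right) + \frac{j}{z} = - \frac{z}{2} + \frac{j}{z}$)
$G{\left(f \right)} = \left(-5 + f\right) \left(-3 + f\right)$ ($G{\left(f \right)} = \left(-3 + f\right) \left(-5 + f\right) = \left(-5 + f\right) \left(-3 + f\right)$)
$K{\left(c,F \right)} = \frac{c}{\frac{6}{c} - \frac{c}{2}} + \frac{15 + F^{2} - 8 F}{F}$ ($K{\left(c,F \right)} = \frac{c}{- \frac{c}{2} + \frac{6}{c}} + \frac{15 + F^{2} - 8 F}{F} = \frac{c}{\frac{6}{c} - \frac{c}{2}} + \frac{15 + F^{2} - 8 F}{F}$)
$-129 + 157 K{\left(3,2 \right)} = -129 + 157 \frac{\left(-12 + 3^{2}\right) \left(15 + 2^{2} - 16\right) - 4 \cdot 3^{2}}{2 \left(-12 + 3^{2}\right)} = -129 + 157 \frac{\left(-12 + 9\right) \left(15 + 4 - 16\right) - 4 \cdot 9}{2 \left(-12 + 9\right)} = -129 + 157 \frac{\left(-3\right) 3 - 36}{2 \left(-3\right)} = -129 + 157 \cdot \frac{1}{2} \left(- \frac{1}{3}\right) \left(-9 - 36\right) = -129 + 157 \cdot \frac{1}{2} \left(- \frac{1}{3}\right) \left(-45\right) = -129 + 157 \cdot \frac{15}{2} = -129 + \frac{2355}{2} = \frac{2097}{2}$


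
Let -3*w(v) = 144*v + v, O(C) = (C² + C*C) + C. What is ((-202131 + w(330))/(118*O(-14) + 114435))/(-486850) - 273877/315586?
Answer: -5301429273730021/6108809022654975 ≈ -0.86783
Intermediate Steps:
O(C) = C + 2*C² (O(C) = (C² + C²) + C = 2*C² + C = C + 2*C²)
w(v) = -145*v/3 (w(v) = -(144*v + v)/3 = -145*v/3)
((-202131 + w(330))/(118*O(-14) + 114435))/(-486850) - 273877/315586 = ((-202131 - 145/3*330)/(118*(-14*(1 + 2*(-14))) + 114435))/(-486850) - 273877/315586 = ((-202131 - 15950)/(118*(-14*(1 - 28)) + 114435))*(-1/486850) - 273877*1/315586 = -218081/(118*(-14*(-27)) + 114435)*(-1/486850) - 273877/315586 = -218081/(118*378 + 114435)*(-1/486850) - 273877/315586 = -218081/(44604 + 114435)*(-1/486850) - 273877/315586 = -218081/159039*(-1/486850) - 273877/315586 = 218081/77428137150 - 273877/315586 = -5301429273730021/6108809022654975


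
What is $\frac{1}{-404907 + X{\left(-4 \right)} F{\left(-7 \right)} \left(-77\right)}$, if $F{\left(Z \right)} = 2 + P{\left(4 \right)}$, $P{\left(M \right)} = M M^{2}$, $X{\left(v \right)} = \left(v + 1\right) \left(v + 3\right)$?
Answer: $- \frac{1}{420153} \approx -2.3801 \cdot 10^{-6}$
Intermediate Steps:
$X{\left(v \right)} = \left(1 + v\right) \left(3 + v\right)$
$P{\left(M \right)} = M^{3}$
$F{\left(Z \right)} = 66$ ($F{\left(Z \right)} = 2 + 4^{3} = 2 + 64 = 66$)
$\frac{1}{-404907 + X{\left(-4 \right)} F{\left(-7 \right)} \left(-77\right)} = \frac{1}{-404907 + \left(3 + \left(-4\right)^{2} + 4 \left(-4\right)\right) 66 \left(-77\right)} = \frac{1}{-404907 + \left(3 + 16 - 16\right) 66 \left(-77\right)} = \frac{1}{-404907 + 3 \cdot 66 \left(-77\right)} = \frac{1}{-404907 + 198 \left(-77\right)} = \frac{1}{-404907 - 15246} = \frac{1}{-420153} = - \frac{1}{420153}$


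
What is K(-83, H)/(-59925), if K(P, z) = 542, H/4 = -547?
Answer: -542/59925 ≈ -0.0090446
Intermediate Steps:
H = -2188 (H = 4*(-547) = -2188)
K(-83, H)/(-59925) = 542/(-59925) = 542*(-1/59925) = -542/59925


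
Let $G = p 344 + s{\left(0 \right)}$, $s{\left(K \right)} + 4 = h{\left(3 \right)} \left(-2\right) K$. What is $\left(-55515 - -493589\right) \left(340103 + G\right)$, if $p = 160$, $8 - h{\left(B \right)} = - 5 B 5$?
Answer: $173100122286$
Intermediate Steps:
$h{\left(B \right)} = 8 + 25 B$ ($h{\left(B \right)} = 8 - - 5 B 5 = 8 - - 25 B = 8 + 25 B$)
$s{\left(K \right)} = -4 - 166 K$ ($s{\left(K \right)} = -4 + \left(8 + 25 \cdot 3\right) \left(-2\right) K = -4 + \left(8 + 75\right) \left(-2\right) K = -4 + 83 \left(-2\right) K = -4 - 166 K$)
$G = 55036$ ($G = 160 \cdot 344 - 4 = 55040 + \left(-4 + 0\right) = 55040 - 4 = 55036$)
$\left(-55515 - -493589\right) \left(340103 + G\right) = \left(-55515 - -493589\right) \left(340103 + 55036\right) = \left(-55515 + 493589\right) 395139 = 438074 \cdot 395139 = 173100122286$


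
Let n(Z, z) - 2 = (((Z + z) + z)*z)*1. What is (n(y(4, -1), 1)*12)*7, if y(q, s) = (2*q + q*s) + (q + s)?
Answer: 924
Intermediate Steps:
y(q, s) = s + 3*q + q*s
n(Z, z) = 2 + z*(Z + 2*z) (n(Z, z) = 2 + (((Z + z) + z)*z)*1 = 2 + ((Z + 2*z)*z)*1 = 2 + (z*(Z + 2*z))*1 = 2 + z*(Z + 2*z))
(n(y(4, -1), 1)*12)*7 = ((2 + 2*1**2 + (-1 + 3*4 + 4*(-1))*1)*12)*7 = ((2 + 2*1 + (-1 + 12 - 4)*1)*12)*7 = ((2 + 2 + 7*1)*12)*7 = ((2 + 2 + 7)*12)*7 = (11*12)*7 = 132*7 = 924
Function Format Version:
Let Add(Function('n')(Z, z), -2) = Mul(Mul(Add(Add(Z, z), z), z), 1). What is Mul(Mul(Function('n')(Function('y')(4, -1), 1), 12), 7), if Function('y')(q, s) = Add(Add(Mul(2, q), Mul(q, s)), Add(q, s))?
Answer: 924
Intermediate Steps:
Function('y')(q, s) = Add(s, Mul(3, q), Mul(q, s))
Function('n')(Z, z) = Add(2, Mul(z, Add(Z, Mul(2, z)))) (Function('n')(Z, z) = Add(2, Mul(Mul(Add(Add(Z, z), z), z), 1)) = Add(2, Mul(Mul(Add(Z, Mul(2, z)), z), 1)) = Add(2, Mul(Mul(z, Add(Z, Mul(2, z))), 1)) = Add(2, Mul(z, Add(Z, Mul(2, z)))))
Mul(Mul(Function('n')(Function('y')(4, -1), 1), 12), 7) = Mul(Mul(Add(2, Mul(2, Pow(1, 2)), Mul(Add(-1, Mul(3, 4), Mul(4, -1)), 1)), 12), 7) = Mul(Mul(Add(2, Mul(2, 1), Mul(Add(-1, 12, -4), 1)), 12), 7) = Mul(Mul(Add(2, 2, Mul(7, 1)), 12), 7) = Mul(Mul(Add(2, 2, 7), 12), 7) = Mul(Mul(11, 12), 7) = Mul(132, 7) = 924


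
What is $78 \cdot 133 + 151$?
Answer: $10525$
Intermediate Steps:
$78 \cdot 133 + 151 = 10374 + 151 = 10525$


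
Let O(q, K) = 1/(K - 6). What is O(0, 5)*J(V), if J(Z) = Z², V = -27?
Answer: -729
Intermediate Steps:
O(q, K) = 1/(-6 + K)
O(0, 5)*J(V) = (-27)²/(-6 + 5) = 729/(-1) = -1*729 = -729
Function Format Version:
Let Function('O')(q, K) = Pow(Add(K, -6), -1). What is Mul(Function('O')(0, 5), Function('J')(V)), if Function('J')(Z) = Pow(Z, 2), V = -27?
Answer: -729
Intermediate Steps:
Function('O')(q, K) = Pow(Add(-6, K), -1)
Mul(Function('O')(0, 5), Function('J')(V)) = Mul(Pow(Add(-6, 5), -1), Pow(-27, 2)) = Mul(Pow(-1, -1), 729) = Mul(-1, 729) = -729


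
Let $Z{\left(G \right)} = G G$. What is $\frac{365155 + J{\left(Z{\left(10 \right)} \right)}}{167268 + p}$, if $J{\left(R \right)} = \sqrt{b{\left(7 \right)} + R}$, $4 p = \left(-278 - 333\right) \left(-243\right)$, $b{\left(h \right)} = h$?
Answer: $\frac{292124}{163509} + \frac{4 \sqrt{107}}{817545} \approx 1.7866$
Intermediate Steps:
$Z{\left(G \right)} = G^{2}$
$p = \frac{148473}{4}$ ($p = \frac{\left(-278 - 333\right) \left(-243\right)}{4} = \frac{\left(-611\right) \left(-243\right)}{4} = \frac{1}{4} \cdot 148473 = \frac{148473}{4} \approx 37118.0$)
$J{\left(R \right)} = \sqrt{7 + R}$
$\frac{365155 + J{\left(Z{\left(10 \right)} \right)}}{167268 + p} = \frac{365155 + \sqrt{7 + 10^{2}}}{167268 + \frac{148473}{4}} = \frac{365155 + \sqrt{7 + 100}}{\frac{817545}{4}} = \left(365155 + \sqrt{107}\right) \frac{4}{817545} = \frac{292124}{163509} + \frac{4 \sqrt{107}}{817545}$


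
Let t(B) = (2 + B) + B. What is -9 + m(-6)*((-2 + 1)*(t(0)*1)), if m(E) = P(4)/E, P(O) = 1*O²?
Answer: -11/3 ≈ -3.6667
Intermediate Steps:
P(O) = O²
t(B) = 2 + 2*B
m(E) = 16/E (m(E) = 4²/E = 16/E)
-9 + m(-6)*((-2 + 1)*(t(0)*1)) = -9 + (16/(-6))*((-2 + 1)*((2 + 2*0)*1)) = -9 + (16*(-⅙))*(-(2 + 0)) = -9 - (-8)*2*1/3 = -9 - (-8)*2/3 = -9 - 8/3*(-2) = -9 + 16/3 = -11/3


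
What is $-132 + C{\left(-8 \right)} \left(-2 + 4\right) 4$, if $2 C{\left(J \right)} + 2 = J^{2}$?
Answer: $116$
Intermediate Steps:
$C{\left(J \right)} = -1 + \frac{J^{2}}{2}$
$-132 + C{\left(-8 \right)} \left(-2 + 4\right) 4 = -132 + \left(-1 + \frac{\left(-8\right)^{2}}{2}\right) \left(-2 + 4\right) 4 = -132 + \left(-1 + \frac{1}{2} \cdot 64\right) 2 \cdot 4 = -132 + \left(-1 + 32\right) 8 = -132 + 31 \cdot 8 = -132 + 248 = 116$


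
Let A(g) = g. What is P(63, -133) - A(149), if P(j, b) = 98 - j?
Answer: -114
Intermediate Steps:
P(63, -133) - A(149) = (98 - 1*63) - 1*149 = (98 - 63) - 149 = 35 - 149 = -114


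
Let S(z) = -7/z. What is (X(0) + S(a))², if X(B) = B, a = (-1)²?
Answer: 49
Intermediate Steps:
a = 1
(X(0) + S(a))² = (0 - 7/1)² = (0 - 7*1)² = (0 - 7)² = (-7)² = 49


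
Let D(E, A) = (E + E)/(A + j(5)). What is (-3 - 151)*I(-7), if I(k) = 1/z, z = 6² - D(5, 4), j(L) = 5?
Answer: -693/157 ≈ -4.4140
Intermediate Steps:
D(E, A) = 2*E/(5 + A) (D(E, A) = (E + E)/(A + 5) = (2*E)/(5 + A) = 2*E/(5 + A))
z = 314/9 (z = 6² - 2*5/(5 + 4) = 36 - 2*5/9 = 36 - 1*10/9 = 36 - 10/9 = 314/9 ≈ 34.889)
I(k) = 9/314 (I(k) = 1/(314/9) = 9/314)
(-3 - 151)*I(-7) = (-3 - 151)*(9/314) = -154*9/314 = -693/157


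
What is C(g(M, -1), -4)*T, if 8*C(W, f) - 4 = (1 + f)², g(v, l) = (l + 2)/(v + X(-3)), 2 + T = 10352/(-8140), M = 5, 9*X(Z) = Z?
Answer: -43277/8140 ≈ -5.3166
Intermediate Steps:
X(Z) = Z/9
T = -6658/2035 (T = -2 + 10352/(-8140) = -2 + 10352*(-1/8140) = -2 - 2588/2035 = -6658/2035 ≈ -3.2717)
g(v, l) = (2 + l)/(-⅓ + v) (g(v, l) = (l + 2)/(v + (⅑)*(-3)) = (2 + l)/(v - ⅓) = (2 + l)/(-⅓ + v))
C(W, f) = ½ + (1 + f)²/8
C(g(M, -1), -4)*T = (½ + (1 - 4)²/8)*(-6658/2035) = (½ + (⅛)*(-3)²)*(-6658/2035) = (½ + (⅛)*9)*(-6658/2035) = (½ + 9/8)*(-6658/2035) = (13/8)*(-6658/2035) = -43277/8140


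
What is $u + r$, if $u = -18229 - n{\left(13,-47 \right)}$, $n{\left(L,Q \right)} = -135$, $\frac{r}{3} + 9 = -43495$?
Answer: $-148606$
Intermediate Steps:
$r = -130512$ ($r = -27 + 3 \left(-43495\right) = -27 - 130485 = -130512$)
$u = -18094$ ($u = -18229 - -135 = -18229 + 135 = -18094$)
$u + r = -18094 - 130512 = -148606$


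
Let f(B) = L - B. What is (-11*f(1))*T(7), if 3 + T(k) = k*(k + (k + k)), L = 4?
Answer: -4752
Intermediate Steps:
T(k) = -3 + 3*k**2 (T(k) = -3 + k*(k + (k + k)) = -3 + k*(k + 2*k) = -3 + k*(3*k) = -3 + 3*k**2)
f(B) = 4 - B
(-11*f(1))*T(7) = (-11*(4 - 1*1))*(-3 + 3*7**2) = (-11*(4 - 1))*(-3 + 3*49) = (-11*3)*(-3 + 147) = -33*144 = -4752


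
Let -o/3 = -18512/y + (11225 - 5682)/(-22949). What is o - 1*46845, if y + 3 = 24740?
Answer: -26591724704748/567689413 ≈ -46842.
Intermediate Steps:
y = 24737 (y = -3 + 24740 = 24737)
o = 1685847237/567689413 (o = -3*(-18512/24737 + (11225 - 5682)/(-22949)) = -3*(-18512*1/24737 + 5543*(-1/22949)) = -3*(-18512/24737 - 5543/22949) = -3*(-561949079/567689413) = 1685847237/567689413 ≈ 2.9697)
o - 1*46845 = 1685847237/567689413 - 1*46845 = 1685847237/567689413 - 46845 = -26591724704748/567689413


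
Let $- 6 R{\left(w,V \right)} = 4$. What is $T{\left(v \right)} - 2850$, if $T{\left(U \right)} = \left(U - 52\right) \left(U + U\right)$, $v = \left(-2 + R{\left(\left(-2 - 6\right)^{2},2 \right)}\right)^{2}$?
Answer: $- \frac{282562}{81} \approx -3488.4$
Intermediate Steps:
$R{\left(w,V \right)} = - \frac{2}{3}$ ($R{\left(w,V \right)} = \left(- \frac{1}{6}\right) 4 = - \frac{2}{3}$)
$v = \frac{64}{9}$ ($v = \left(-2 - \frac{2}{3}\right)^{2} = \left(- \frac{8}{3}\right)^{2} = \frac{64}{9} \approx 7.1111$)
$T{\left(U \right)} = 2 U \left(-52 + U\right)$ ($T{\left(U \right)} = \left(-52 + U\right) 2 U = 2 U \left(-52 + U\right)$)
$T{\left(v \right)} - 2850 = 2 \cdot \frac{64}{9} \left(-52 + \frac{64}{9}\right) - 2850 = 2 \cdot \frac{64}{9} \left(- \frac{404}{9}\right) - 2850 = - \frac{51712}{81} - 2850 = - \frac{282562}{81}$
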